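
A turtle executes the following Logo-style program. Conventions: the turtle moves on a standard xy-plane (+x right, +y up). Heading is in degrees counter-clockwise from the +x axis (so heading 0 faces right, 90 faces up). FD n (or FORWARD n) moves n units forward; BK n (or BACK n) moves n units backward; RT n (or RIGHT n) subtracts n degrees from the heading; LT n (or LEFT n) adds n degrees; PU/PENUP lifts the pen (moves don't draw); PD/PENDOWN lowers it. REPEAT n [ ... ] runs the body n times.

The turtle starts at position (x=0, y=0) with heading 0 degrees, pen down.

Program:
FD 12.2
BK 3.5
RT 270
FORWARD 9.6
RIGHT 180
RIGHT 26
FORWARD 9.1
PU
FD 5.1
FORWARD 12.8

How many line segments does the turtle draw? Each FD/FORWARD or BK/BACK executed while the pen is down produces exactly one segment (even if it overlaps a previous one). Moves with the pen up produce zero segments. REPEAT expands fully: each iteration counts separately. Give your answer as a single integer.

Executing turtle program step by step:
Start: pos=(0,0), heading=0, pen down
FD 12.2: (0,0) -> (12.2,0) [heading=0, draw]
BK 3.5: (12.2,0) -> (8.7,0) [heading=0, draw]
RT 270: heading 0 -> 90
FD 9.6: (8.7,0) -> (8.7,9.6) [heading=90, draw]
RT 180: heading 90 -> 270
RT 26: heading 270 -> 244
FD 9.1: (8.7,9.6) -> (4.711,1.421) [heading=244, draw]
PU: pen up
FD 5.1: (4.711,1.421) -> (2.475,-3.163) [heading=244, move]
FD 12.8: (2.475,-3.163) -> (-3.136,-14.667) [heading=244, move]
Final: pos=(-3.136,-14.667), heading=244, 4 segment(s) drawn
Segments drawn: 4

Answer: 4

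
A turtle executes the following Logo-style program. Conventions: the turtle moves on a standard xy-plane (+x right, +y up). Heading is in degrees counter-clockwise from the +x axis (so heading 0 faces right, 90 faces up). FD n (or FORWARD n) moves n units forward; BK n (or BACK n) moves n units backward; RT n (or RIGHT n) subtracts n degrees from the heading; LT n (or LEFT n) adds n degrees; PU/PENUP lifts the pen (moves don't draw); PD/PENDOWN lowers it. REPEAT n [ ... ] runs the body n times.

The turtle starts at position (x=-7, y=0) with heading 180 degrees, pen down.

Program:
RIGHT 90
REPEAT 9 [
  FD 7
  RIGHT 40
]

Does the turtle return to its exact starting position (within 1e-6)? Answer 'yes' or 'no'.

Answer: yes

Derivation:
Executing turtle program step by step:
Start: pos=(-7,0), heading=180, pen down
RT 90: heading 180 -> 90
REPEAT 9 [
  -- iteration 1/9 --
  FD 7: (-7,0) -> (-7,7) [heading=90, draw]
  RT 40: heading 90 -> 50
  -- iteration 2/9 --
  FD 7: (-7,7) -> (-2.5,12.362) [heading=50, draw]
  RT 40: heading 50 -> 10
  -- iteration 3/9 --
  FD 7: (-2.5,12.362) -> (4.393,13.578) [heading=10, draw]
  RT 40: heading 10 -> 330
  -- iteration 4/9 --
  FD 7: (4.393,13.578) -> (10.455,10.078) [heading=330, draw]
  RT 40: heading 330 -> 290
  -- iteration 5/9 --
  FD 7: (10.455,10.078) -> (12.849,3.5) [heading=290, draw]
  RT 40: heading 290 -> 250
  -- iteration 6/9 --
  FD 7: (12.849,3.5) -> (10.455,-3.078) [heading=250, draw]
  RT 40: heading 250 -> 210
  -- iteration 7/9 --
  FD 7: (10.455,-3.078) -> (4.393,-6.578) [heading=210, draw]
  RT 40: heading 210 -> 170
  -- iteration 8/9 --
  FD 7: (4.393,-6.578) -> (-2.5,-5.362) [heading=170, draw]
  RT 40: heading 170 -> 130
  -- iteration 9/9 --
  FD 7: (-2.5,-5.362) -> (-7,0) [heading=130, draw]
  RT 40: heading 130 -> 90
]
Final: pos=(-7,0), heading=90, 9 segment(s) drawn

Start position: (-7, 0)
Final position: (-7, 0)
Distance = 0; < 1e-6 -> CLOSED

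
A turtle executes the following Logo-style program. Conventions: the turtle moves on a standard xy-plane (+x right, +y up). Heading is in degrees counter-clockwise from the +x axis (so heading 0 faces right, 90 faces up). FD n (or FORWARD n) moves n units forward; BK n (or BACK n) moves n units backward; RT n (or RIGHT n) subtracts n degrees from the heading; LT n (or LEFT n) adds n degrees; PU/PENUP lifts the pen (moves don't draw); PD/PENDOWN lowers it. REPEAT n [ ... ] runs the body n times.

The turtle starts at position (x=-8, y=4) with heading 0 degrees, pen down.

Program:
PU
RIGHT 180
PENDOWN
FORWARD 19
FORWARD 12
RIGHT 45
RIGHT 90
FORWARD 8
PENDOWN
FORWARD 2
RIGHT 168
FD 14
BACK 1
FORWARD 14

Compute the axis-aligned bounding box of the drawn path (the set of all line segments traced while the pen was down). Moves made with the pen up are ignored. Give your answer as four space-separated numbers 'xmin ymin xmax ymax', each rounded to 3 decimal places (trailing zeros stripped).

Executing turtle program step by step:
Start: pos=(-8,4), heading=0, pen down
PU: pen up
RT 180: heading 0 -> 180
PD: pen down
FD 19: (-8,4) -> (-27,4) [heading=180, draw]
FD 12: (-27,4) -> (-39,4) [heading=180, draw]
RT 45: heading 180 -> 135
RT 90: heading 135 -> 45
FD 8: (-39,4) -> (-33.343,9.657) [heading=45, draw]
PD: pen down
FD 2: (-33.343,9.657) -> (-31.929,11.071) [heading=45, draw]
RT 168: heading 45 -> 237
FD 14: (-31.929,11.071) -> (-39.554,-0.67) [heading=237, draw]
BK 1: (-39.554,-0.67) -> (-39.009,0.168) [heading=237, draw]
FD 14: (-39.009,0.168) -> (-46.634,-11.573) [heading=237, draw]
Final: pos=(-46.634,-11.573), heading=237, 7 segment(s) drawn

Segment endpoints: x in {-46.634, -39.554, -39.009, -39, -33.343, -31.929, -27, -8}, y in {-11.573, -0.67, 0.168, 4, 4, 4, 9.657, 11.071}
xmin=-46.634, ymin=-11.573, xmax=-8, ymax=11.071

Answer: -46.634 -11.573 -8 11.071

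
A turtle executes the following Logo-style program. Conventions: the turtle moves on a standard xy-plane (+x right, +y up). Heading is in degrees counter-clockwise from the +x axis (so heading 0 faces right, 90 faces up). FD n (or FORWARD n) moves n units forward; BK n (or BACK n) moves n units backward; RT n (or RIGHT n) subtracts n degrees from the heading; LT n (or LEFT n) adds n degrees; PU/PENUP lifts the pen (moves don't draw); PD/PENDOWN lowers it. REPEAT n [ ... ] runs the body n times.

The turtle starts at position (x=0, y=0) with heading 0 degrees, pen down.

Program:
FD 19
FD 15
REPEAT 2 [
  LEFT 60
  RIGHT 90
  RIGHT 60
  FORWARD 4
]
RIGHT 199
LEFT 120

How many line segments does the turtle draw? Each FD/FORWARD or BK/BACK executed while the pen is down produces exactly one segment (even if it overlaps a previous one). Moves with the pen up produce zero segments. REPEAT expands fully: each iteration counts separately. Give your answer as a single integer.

Executing turtle program step by step:
Start: pos=(0,0), heading=0, pen down
FD 19: (0,0) -> (19,0) [heading=0, draw]
FD 15: (19,0) -> (34,0) [heading=0, draw]
REPEAT 2 [
  -- iteration 1/2 --
  LT 60: heading 0 -> 60
  RT 90: heading 60 -> 330
  RT 60: heading 330 -> 270
  FD 4: (34,0) -> (34,-4) [heading=270, draw]
  -- iteration 2/2 --
  LT 60: heading 270 -> 330
  RT 90: heading 330 -> 240
  RT 60: heading 240 -> 180
  FD 4: (34,-4) -> (30,-4) [heading=180, draw]
]
RT 199: heading 180 -> 341
LT 120: heading 341 -> 101
Final: pos=(30,-4), heading=101, 4 segment(s) drawn
Segments drawn: 4

Answer: 4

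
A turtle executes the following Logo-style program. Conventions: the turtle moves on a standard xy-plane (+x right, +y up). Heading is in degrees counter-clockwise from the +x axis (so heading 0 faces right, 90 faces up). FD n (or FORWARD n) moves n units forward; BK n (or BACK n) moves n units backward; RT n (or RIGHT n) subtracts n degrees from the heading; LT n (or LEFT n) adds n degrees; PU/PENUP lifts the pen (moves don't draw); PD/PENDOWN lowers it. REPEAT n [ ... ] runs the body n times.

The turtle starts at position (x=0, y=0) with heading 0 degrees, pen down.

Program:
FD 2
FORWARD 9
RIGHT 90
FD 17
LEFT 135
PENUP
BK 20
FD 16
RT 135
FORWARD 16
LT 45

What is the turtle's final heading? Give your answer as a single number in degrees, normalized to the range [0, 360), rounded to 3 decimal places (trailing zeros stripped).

Executing turtle program step by step:
Start: pos=(0,0), heading=0, pen down
FD 2: (0,0) -> (2,0) [heading=0, draw]
FD 9: (2,0) -> (11,0) [heading=0, draw]
RT 90: heading 0 -> 270
FD 17: (11,0) -> (11,-17) [heading=270, draw]
LT 135: heading 270 -> 45
PU: pen up
BK 20: (11,-17) -> (-3.142,-31.142) [heading=45, move]
FD 16: (-3.142,-31.142) -> (8.172,-19.828) [heading=45, move]
RT 135: heading 45 -> 270
FD 16: (8.172,-19.828) -> (8.172,-35.828) [heading=270, move]
LT 45: heading 270 -> 315
Final: pos=(8.172,-35.828), heading=315, 3 segment(s) drawn

Answer: 315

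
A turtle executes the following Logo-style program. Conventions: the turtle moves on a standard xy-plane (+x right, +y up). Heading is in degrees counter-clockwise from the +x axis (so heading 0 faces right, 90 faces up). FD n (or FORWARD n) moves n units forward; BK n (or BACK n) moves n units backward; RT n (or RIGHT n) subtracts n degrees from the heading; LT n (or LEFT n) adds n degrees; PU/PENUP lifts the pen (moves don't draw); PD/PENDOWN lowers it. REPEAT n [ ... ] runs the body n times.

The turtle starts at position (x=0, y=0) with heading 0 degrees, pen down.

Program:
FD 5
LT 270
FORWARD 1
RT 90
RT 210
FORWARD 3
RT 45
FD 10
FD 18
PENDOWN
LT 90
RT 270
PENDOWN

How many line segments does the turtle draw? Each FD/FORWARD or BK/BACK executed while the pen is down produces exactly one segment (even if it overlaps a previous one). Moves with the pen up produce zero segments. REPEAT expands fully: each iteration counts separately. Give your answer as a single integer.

Answer: 5

Derivation:
Executing turtle program step by step:
Start: pos=(0,0), heading=0, pen down
FD 5: (0,0) -> (5,0) [heading=0, draw]
LT 270: heading 0 -> 270
FD 1: (5,0) -> (5,-1) [heading=270, draw]
RT 90: heading 270 -> 180
RT 210: heading 180 -> 330
FD 3: (5,-1) -> (7.598,-2.5) [heading=330, draw]
RT 45: heading 330 -> 285
FD 10: (7.598,-2.5) -> (10.186,-12.159) [heading=285, draw]
FD 18: (10.186,-12.159) -> (14.845,-29.546) [heading=285, draw]
PD: pen down
LT 90: heading 285 -> 15
RT 270: heading 15 -> 105
PD: pen down
Final: pos=(14.845,-29.546), heading=105, 5 segment(s) drawn
Segments drawn: 5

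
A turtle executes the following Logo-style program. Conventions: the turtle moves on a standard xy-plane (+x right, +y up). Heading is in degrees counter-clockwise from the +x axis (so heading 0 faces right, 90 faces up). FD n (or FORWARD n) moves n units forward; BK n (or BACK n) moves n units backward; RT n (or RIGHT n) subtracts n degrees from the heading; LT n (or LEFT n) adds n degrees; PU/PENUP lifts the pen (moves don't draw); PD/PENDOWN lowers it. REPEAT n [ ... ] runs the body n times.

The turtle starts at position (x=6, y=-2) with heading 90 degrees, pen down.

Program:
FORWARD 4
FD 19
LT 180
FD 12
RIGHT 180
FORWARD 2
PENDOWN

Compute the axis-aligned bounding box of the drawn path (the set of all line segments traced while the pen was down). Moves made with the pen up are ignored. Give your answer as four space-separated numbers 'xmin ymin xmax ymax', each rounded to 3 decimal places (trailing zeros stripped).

Answer: 6 -2 6 21

Derivation:
Executing turtle program step by step:
Start: pos=(6,-2), heading=90, pen down
FD 4: (6,-2) -> (6,2) [heading=90, draw]
FD 19: (6,2) -> (6,21) [heading=90, draw]
LT 180: heading 90 -> 270
FD 12: (6,21) -> (6,9) [heading=270, draw]
RT 180: heading 270 -> 90
FD 2: (6,9) -> (6,11) [heading=90, draw]
PD: pen down
Final: pos=(6,11), heading=90, 4 segment(s) drawn

Segment endpoints: x in {6, 6, 6}, y in {-2, 2, 9, 11, 21}
xmin=6, ymin=-2, xmax=6, ymax=21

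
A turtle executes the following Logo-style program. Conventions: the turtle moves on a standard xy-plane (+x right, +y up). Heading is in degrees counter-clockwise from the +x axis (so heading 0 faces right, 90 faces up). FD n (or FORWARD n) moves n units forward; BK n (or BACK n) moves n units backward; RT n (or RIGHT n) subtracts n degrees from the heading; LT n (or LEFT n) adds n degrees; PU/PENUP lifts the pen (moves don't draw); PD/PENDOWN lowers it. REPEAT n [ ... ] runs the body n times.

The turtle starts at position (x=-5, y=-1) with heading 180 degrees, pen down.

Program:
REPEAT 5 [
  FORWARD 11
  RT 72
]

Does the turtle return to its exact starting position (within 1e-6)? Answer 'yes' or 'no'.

Answer: yes

Derivation:
Executing turtle program step by step:
Start: pos=(-5,-1), heading=180, pen down
REPEAT 5 [
  -- iteration 1/5 --
  FD 11: (-5,-1) -> (-16,-1) [heading=180, draw]
  RT 72: heading 180 -> 108
  -- iteration 2/5 --
  FD 11: (-16,-1) -> (-19.399,9.462) [heading=108, draw]
  RT 72: heading 108 -> 36
  -- iteration 3/5 --
  FD 11: (-19.399,9.462) -> (-10.5,15.927) [heading=36, draw]
  RT 72: heading 36 -> 324
  -- iteration 4/5 --
  FD 11: (-10.5,15.927) -> (-1.601,9.462) [heading=324, draw]
  RT 72: heading 324 -> 252
  -- iteration 5/5 --
  FD 11: (-1.601,9.462) -> (-5,-1) [heading=252, draw]
  RT 72: heading 252 -> 180
]
Final: pos=(-5,-1), heading=180, 5 segment(s) drawn

Start position: (-5, -1)
Final position: (-5, -1)
Distance = 0; < 1e-6 -> CLOSED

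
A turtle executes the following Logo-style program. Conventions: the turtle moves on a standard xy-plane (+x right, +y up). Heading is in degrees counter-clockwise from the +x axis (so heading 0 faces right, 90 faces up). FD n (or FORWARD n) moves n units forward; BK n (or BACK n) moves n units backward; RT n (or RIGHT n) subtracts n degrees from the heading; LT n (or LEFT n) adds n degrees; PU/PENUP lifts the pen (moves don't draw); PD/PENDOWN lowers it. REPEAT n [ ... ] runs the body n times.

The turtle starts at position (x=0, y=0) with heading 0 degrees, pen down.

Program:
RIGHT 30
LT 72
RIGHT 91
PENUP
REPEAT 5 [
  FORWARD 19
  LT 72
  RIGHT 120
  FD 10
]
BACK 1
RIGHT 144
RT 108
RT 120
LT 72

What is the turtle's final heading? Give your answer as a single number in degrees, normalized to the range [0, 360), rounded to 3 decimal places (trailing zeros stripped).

Answer: 131

Derivation:
Executing turtle program step by step:
Start: pos=(0,0), heading=0, pen down
RT 30: heading 0 -> 330
LT 72: heading 330 -> 42
RT 91: heading 42 -> 311
PU: pen up
REPEAT 5 [
  -- iteration 1/5 --
  FD 19: (0,0) -> (12.465,-14.339) [heading=311, move]
  LT 72: heading 311 -> 23
  RT 120: heading 23 -> 263
  FD 10: (12.465,-14.339) -> (11.246,-24.265) [heading=263, move]
  -- iteration 2/5 --
  FD 19: (11.246,-24.265) -> (8.931,-43.123) [heading=263, move]
  LT 72: heading 263 -> 335
  RT 120: heading 335 -> 215
  FD 10: (8.931,-43.123) -> (0.739,-48.859) [heading=215, move]
  -- iteration 3/5 --
  FD 19: (0.739,-48.859) -> (-14.824,-59.757) [heading=215, move]
  LT 72: heading 215 -> 287
  RT 120: heading 287 -> 167
  FD 10: (-14.824,-59.757) -> (-24.568,-57.508) [heading=167, move]
  -- iteration 4/5 --
  FD 19: (-24.568,-57.508) -> (-43.081,-53.233) [heading=167, move]
  LT 72: heading 167 -> 239
  RT 120: heading 239 -> 119
  FD 10: (-43.081,-53.233) -> (-47.929,-44.487) [heading=119, move]
  -- iteration 5/5 --
  FD 19: (-47.929,-44.487) -> (-57.141,-27.869) [heading=119, move]
  LT 72: heading 119 -> 191
  RT 120: heading 191 -> 71
  FD 10: (-57.141,-27.869) -> (-53.885,-18.414) [heading=71, move]
]
BK 1: (-53.885,-18.414) -> (-54.211,-19.36) [heading=71, move]
RT 144: heading 71 -> 287
RT 108: heading 287 -> 179
RT 120: heading 179 -> 59
LT 72: heading 59 -> 131
Final: pos=(-54.211,-19.36), heading=131, 0 segment(s) drawn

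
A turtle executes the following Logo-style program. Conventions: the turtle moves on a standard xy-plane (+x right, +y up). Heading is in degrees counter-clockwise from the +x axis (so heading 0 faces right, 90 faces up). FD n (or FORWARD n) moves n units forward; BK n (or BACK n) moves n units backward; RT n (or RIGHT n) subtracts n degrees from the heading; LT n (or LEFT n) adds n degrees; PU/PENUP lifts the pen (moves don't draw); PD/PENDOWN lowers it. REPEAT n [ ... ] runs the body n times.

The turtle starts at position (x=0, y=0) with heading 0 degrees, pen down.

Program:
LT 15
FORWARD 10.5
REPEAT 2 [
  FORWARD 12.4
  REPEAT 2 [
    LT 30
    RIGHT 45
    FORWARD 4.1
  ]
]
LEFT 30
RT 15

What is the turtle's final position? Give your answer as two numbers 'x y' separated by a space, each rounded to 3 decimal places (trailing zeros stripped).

Answer: 48.607 -3.293

Derivation:
Executing turtle program step by step:
Start: pos=(0,0), heading=0, pen down
LT 15: heading 0 -> 15
FD 10.5: (0,0) -> (10.142,2.718) [heading=15, draw]
REPEAT 2 [
  -- iteration 1/2 --
  FD 12.4: (10.142,2.718) -> (22.12,5.927) [heading=15, draw]
  REPEAT 2 [
    -- iteration 1/2 --
    LT 30: heading 15 -> 45
    RT 45: heading 45 -> 0
    FD 4.1: (22.12,5.927) -> (26.22,5.927) [heading=0, draw]
    -- iteration 2/2 --
    LT 30: heading 0 -> 30
    RT 45: heading 30 -> 345
    FD 4.1: (26.22,5.927) -> (30.18,4.866) [heading=345, draw]
  ]
  -- iteration 2/2 --
  FD 12.4: (30.18,4.866) -> (42.157,1.656) [heading=345, draw]
  REPEAT 2 [
    -- iteration 1/2 --
    LT 30: heading 345 -> 15
    RT 45: heading 15 -> 330
    FD 4.1: (42.157,1.656) -> (45.708,-0.394) [heading=330, draw]
    -- iteration 2/2 --
    LT 30: heading 330 -> 0
    RT 45: heading 0 -> 315
    FD 4.1: (45.708,-0.394) -> (48.607,-3.293) [heading=315, draw]
  ]
]
LT 30: heading 315 -> 345
RT 15: heading 345 -> 330
Final: pos=(48.607,-3.293), heading=330, 7 segment(s) drawn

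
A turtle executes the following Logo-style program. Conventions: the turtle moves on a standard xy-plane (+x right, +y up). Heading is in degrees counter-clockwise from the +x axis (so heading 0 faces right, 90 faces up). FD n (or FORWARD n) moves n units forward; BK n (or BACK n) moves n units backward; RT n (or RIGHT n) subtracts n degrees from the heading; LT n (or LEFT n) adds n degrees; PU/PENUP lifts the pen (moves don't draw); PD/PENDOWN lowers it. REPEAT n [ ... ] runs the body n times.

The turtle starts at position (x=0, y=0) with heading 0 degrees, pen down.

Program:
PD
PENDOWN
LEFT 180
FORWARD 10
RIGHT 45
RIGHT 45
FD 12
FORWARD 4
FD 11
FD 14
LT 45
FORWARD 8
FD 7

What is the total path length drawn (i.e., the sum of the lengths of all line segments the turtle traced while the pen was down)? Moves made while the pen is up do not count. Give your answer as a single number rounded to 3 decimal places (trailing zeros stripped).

Executing turtle program step by step:
Start: pos=(0,0), heading=0, pen down
PD: pen down
PD: pen down
LT 180: heading 0 -> 180
FD 10: (0,0) -> (-10,0) [heading=180, draw]
RT 45: heading 180 -> 135
RT 45: heading 135 -> 90
FD 12: (-10,0) -> (-10,12) [heading=90, draw]
FD 4: (-10,12) -> (-10,16) [heading=90, draw]
FD 11: (-10,16) -> (-10,27) [heading=90, draw]
FD 14: (-10,27) -> (-10,41) [heading=90, draw]
LT 45: heading 90 -> 135
FD 8: (-10,41) -> (-15.657,46.657) [heading=135, draw]
FD 7: (-15.657,46.657) -> (-20.607,51.607) [heading=135, draw]
Final: pos=(-20.607,51.607), heading=135, 7 segment(s) drawn

Segment lengths:
  seg 1: (0,0) -> (-10,0), length = 10
  seg 2: (-10,0) -> (-10,12), length = 12
  seg 3: (-10,12) -> (-10,16), length = 4
  seg 4: (-10,16) -> (-10,27), length = 11
  seg 5: (-10,27) -> (-10,41), length = 14
  seg 6: (-10,41) -> (-15.657,46.657), length = 8
  seg 7: (-15.657,46.657) -> (-20.607,51.607), length = 7
Total = 66

Answer: 66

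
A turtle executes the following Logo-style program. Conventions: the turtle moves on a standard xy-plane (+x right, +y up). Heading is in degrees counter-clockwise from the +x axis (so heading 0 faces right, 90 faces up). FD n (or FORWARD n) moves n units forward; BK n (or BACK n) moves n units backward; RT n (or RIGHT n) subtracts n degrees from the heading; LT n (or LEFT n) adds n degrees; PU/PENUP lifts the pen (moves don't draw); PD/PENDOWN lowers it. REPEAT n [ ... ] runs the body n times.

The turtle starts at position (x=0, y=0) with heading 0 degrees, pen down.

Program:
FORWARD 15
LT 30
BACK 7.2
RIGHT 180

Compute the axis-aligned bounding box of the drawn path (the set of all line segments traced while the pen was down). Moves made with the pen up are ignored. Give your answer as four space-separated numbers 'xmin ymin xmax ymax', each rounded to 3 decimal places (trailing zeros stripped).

Executing turtle program step by step:
Start: pos=(0,0), heading=0, pen down
FD 15: (0,0) -> (15,0) [heading=0, draw]
LT 30: heading 0 -> 30
BK 7.2: (15,0) -> (8.765,-3.6) [heading=30, draw]
RT 180: heading 30 -> 210
Final: pos=(8.765,-3.6), heading=210, 2 segment(s) drawn

Segment endpoints: x in {0, 8.765, 15}, y in {-3.6, 0}
xmin=0, ymin=-3.6, xmax=15, ymax=0

Answer: 0 -3.6 15 0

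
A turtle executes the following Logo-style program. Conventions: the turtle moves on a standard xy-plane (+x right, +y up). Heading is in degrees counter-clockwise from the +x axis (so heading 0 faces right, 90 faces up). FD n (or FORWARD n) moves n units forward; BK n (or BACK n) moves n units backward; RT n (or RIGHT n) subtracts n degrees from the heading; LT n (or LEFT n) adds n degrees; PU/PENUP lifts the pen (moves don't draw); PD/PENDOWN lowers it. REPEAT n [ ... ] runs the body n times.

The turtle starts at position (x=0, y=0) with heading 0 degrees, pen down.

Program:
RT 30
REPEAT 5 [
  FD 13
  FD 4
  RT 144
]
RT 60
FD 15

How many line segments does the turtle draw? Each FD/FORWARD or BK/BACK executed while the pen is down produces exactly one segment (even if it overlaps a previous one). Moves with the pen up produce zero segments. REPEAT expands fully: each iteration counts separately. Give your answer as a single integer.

Answer: 11

Derivation:
Executing turtle program step by step:
Start: pos=(0,0), heading=0, pen down
RT 30: heading 0 -> 330
REPEAT 5 [
  -- iteration 1/5 --
  FD 13: (0,0) -> (11.258,-6.5) [heading=330, draw]
  FD 4: (11.258,-6.5) -> (14.722,-8.5) [heading=330, draw]
  RT 144: heading 330 -> 186
  -- iteration 2/5 --
  FD 13: (14.722,-8.5) -> (1.794,-9.859) [heading=186, draw]
  FD 4: (1.794,-9.859) -> (-2.184,-10.277) [heading=186, draw]
  RT 144: heading 186 -> 42
  -- iteration 3/5 --
  FD 13: (-2.184,-10.277) -> (7.476,-1.578) [heading=42, draw]
  FD 4: (7.476,-1.578) -> (10.449,1.098) [heading=42, draw]
  RT 144: heading 42 -> 258
  -- iteration 4/5 --
  FD 13: (10.449,1.098) -> (7.746,-11.618) [heading=258, draw]
  FD 4: (7.746,-11.618) -> (6.915,-15.53) [heading=258, draw]
  RT 144: heading 258 -> 114
  -- iteration 5/5 --
  FD 13: (6.915,-15.53) -> (1.627,-3.654) [heading=114, draw]
  FD 4: (1.627,-3.654) -> (0,0) [heading=114, draw]
  RT 144: heading 114 -> 330
]
RT 60: heading 330 -> 270
FD 15: (0,0) -> (0,-15) [heading=270, draw]
Final: pos=(0,-15), heading=270, 11 segment(s) drawn
Segments drawn: 11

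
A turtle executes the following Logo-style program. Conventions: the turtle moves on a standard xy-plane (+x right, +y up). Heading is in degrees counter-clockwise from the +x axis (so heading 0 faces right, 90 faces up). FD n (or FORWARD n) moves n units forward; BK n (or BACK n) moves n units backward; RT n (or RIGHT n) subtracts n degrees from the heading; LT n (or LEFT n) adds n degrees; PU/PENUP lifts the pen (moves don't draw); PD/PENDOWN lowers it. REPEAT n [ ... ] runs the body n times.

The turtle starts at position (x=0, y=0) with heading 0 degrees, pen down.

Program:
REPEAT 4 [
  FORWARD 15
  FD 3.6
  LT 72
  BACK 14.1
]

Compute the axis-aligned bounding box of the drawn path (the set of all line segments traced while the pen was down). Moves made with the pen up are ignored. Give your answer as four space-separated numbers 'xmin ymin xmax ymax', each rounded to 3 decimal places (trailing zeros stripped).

Executing turtle program step by step:
Start: pos=(0,0), heading=0, pen down
REPEAT 4 [
  -- iteration 1/4 --
  FD 15: (0,0) -> (15,0) [heading=0, draw]
  FD 3.6: (15,0) -> (18.6,0) [heading=0, draw]
  LT 72: heading 0 -> 72
  BK 14.1: (18.6,0) -> (14.243,-13.41) [heading=72, draw]
  -- iteration 2/4 --
  FD 15: (14.243,-13.41) -> (18.878,0.856) [heading=72, draw]
  FD 3.6: (18.878,0.856) -> (19.991,4.28) [heading=72, draw]
  LT 72: heading 72 -> 144
  BK 14.1: (19.991,4.28) -> (31.398,-4.008) [heading=144, draw]
  -- iteration 3/4 --
  FD 15: (31.398,-4.008) -> (19.262,4.809) [heading=144, draw]
  FD 3.6: (19.262,4.809) -> (16.35,6.925) [heading=144, draw]
  LT 72: heading 144 -> 216
  BK 14.1: (16.35,6.925) -> (27.757,15.213) [heading=216, draw]
  -- iteration 4/4 --
  FD 15: (27.757,15.213) -> (15.622,6.396) [heading=216, draw]
  FD 3.6: (15.622,6.396) -> (12.709,4.28) [heading=216, draw]
  LT 72: heading 216 -> 288
  BK 14.1: (12.709,4.28) -> (8.352,17.69) [heading=288, draw]
]
Final: pos=(8.352,17.69), heading=288, 12 segment(s) drawn

Segment endpoints: x in {0, 8.352, 12.709, 14.243, 15, 15.622, 16.35, 18.6, 18.878, 19.262, 19.991, 27.757, 31.398}, y in {-13.41, -4.008, 0, 0.856, 4.28, 4.28, 4.809, 6.396, 6.925, 15.213, 17.69}
xmin=0, ymin=-13.41, xmax=31.398, ymax=17.69

Answer: 0 -13.41 31.398 17.69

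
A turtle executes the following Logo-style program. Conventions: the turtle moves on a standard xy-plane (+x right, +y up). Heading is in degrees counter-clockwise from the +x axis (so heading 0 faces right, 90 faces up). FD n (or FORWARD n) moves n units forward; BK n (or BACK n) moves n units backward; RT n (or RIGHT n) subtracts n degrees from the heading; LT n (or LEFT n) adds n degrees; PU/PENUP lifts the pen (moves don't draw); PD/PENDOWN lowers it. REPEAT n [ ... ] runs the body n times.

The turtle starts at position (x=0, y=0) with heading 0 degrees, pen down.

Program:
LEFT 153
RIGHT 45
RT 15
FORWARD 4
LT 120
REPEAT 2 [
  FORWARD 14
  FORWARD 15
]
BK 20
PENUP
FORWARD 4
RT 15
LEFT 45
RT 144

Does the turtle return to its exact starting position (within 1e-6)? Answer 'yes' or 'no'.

Executing turtle program step by step:
Start: pos=(0,0), heading=0, pen down
LT 153: heading 0 -> 153
RT 45: heading 153 -> 108
RT 15: heading 108 -> 93
FD 4: (0,0) -> (-0.209,3.995) [heading=93, draw]
LT 120: heading 93 -> 213
REPEAT 2 [
  -- iteration 1/2 --
  FD 14: (-0.209,3.995) -> (-11.951,-3.63) [heading=213, draw]
  FD 15: (-11.951,-3.63) -> (-24.531,-11.8) [heading=213, draw]
  -- iteration 2/2 --
  FD 14: (-24.531,-11.8) -> (-36.272,-19.425) [heading=213, draw]
  FD 15: (-36.272,-19.425) -> (-48.852,-27.595) [heading=213, draw]
]
BK 20: (-48.852,-27.595) -> (-32.079,-16.702) [heading=213, draw]
PU: pen up
FD 4: (-32.079,-16.702) -> (-35.434,-18.88) [heading=213, move]
RT 15: heading 213 -> 198
LT 45: heading 198 -> 243
RT 144: heading 243 -> 99
Final: pos=(-35.434,-18.88), heading=99, 6 segment(s) drawn

Start position: (0, 0)
Final position: (-35.434, -18.88)
Distance = 40.15; >= 1e-6 -> NOT closed

Answer: no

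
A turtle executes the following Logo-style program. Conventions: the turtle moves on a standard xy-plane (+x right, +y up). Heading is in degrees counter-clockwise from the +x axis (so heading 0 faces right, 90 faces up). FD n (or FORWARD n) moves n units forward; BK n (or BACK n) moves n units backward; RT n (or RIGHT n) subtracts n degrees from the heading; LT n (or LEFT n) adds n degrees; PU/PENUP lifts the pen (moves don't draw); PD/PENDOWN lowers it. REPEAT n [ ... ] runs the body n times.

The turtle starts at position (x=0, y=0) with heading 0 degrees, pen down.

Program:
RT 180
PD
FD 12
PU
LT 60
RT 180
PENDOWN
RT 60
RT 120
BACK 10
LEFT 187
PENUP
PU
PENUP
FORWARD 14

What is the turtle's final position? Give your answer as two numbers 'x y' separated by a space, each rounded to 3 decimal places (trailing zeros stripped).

Answer: -1.53 21.547

Derivation:
Executing turtle program step by step:
Start: pos=(0,0), heading=0, pen down
RT 180: heading 0 -> 180
PD: pen down
FD 12: (0,0) -> (-12,0) [heading=180, draw]
PU: pen up
LT 60: heading 180 -> 240
RT 180: heading 240 -> 60
PD: pen down
RT 60: heading 60 -> 0
RT 120: heading 0 -> 240
BK 10: (-12,0) -> (-7,8.66) [heading=240, draw]
LT 187: heading 240 -> 67
PU: pen up
PU: pen up
PU: pen up
FD 14: (-7,8.66) -> (-1.53,21.547) [heading=67, move]
Final: pos=(-1.53,21.547), heading=67, 2 segment(s) drawn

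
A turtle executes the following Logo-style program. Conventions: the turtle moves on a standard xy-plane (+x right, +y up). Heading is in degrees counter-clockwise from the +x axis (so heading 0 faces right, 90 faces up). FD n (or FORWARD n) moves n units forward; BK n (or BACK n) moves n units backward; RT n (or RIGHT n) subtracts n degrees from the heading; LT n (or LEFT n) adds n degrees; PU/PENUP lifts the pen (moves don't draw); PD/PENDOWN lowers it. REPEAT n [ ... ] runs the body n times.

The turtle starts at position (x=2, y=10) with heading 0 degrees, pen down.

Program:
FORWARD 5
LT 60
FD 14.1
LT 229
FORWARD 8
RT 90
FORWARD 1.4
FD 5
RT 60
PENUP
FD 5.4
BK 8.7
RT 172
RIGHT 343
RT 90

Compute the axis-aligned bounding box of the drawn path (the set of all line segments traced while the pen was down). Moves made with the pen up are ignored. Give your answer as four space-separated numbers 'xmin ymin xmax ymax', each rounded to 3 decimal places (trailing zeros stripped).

Answer: 2 10 16.655 22.211

Derivation:
Executing turtle program step by step:
Start: pos=(2,10), heading=0, pen down
FD 5: (2,10) -> (7,10) [heading=0, draw]
LT 60: heading 0 -> 60
FD 14.1: (7,10) -> (14.05,22.211) [heading=60, draw]
LT 229: heading 60 -> 289
FD 8: (14.05,22.211) -> (16.655,14.647) [heading=289, draw]
RT 90: heading 289 -> 199
FD 1.4: (16.655,14.647) -> (15.331,14.191) [heading=199, draw]
FD 5: (15.331,14.191) -> (10.603,12.563) [heading=199, draw]
RT 60: heading 199 -> 139
PU: pen up
FD 5.4: (10.603,12.563) -> (6.528,16.106) [heading=139, move]
BK 8.7: (6.528,16.106) -> (13.094,10.398) [heading=139, move]
RT 172: heading 139 -> 327
RT 343: heading 327 -> 344
RT 90: heading 344 -> 254
Final: pos=(13.094,10.398), heading=254, 5 segment(s) drawn

Segment endpoints: x in {2, 7, 10.603, 14.05, 15.331, 16.655}, y in {10, 12.563, 14.191, 14.647, 22.211}
xmin=2, ymin=10, xmax=16.655, ymax=22.211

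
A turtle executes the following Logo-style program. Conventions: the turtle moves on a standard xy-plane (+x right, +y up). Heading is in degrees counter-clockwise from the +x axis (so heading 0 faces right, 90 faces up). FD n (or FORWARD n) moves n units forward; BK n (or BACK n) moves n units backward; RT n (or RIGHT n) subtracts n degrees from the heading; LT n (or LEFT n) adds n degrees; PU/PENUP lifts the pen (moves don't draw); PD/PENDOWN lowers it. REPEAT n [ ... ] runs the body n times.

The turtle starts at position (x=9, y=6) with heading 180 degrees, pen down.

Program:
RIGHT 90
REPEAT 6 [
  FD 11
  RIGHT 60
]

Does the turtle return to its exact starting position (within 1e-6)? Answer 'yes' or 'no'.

Executing turtle program step by step:
Start: pos=(9,6), heading=180, pen down
RT 90: heading 180 -> 90
REPEAT 6 [
  -- iteration 1/6 --
  FD 11: (9,6) -> (9,17) [heading=90, draw]
  RT 60: heading 90 -> 30
  -- iteration 2/6 --
  FD 11: (9,17) -> (18.526,22.5) [heading=30, draw]
  RT 60: heading 30 -> 330
  -- iteration 3/6 --
  FD 11: (18.526,22.5) -> (28.053,17) [heading=330, draw]
  RT 60: heading 330 -> 270
  -- iteration 4/6 --
  FD 11: (28.053,17) -> (28.053,6) [heading=270, draw]
  RT 60: heading 270 -> 210
  -- iteration 5/6 --
  FD 11: (28.053,6) -> (18.526,0.5) [heading=210, draw]
  RT 60: heading 210 -> 150
  -- iteration 6/6 --
  FD 11: (18.526,0.5) -> (9,6) [heading=150, draw]
  RT 60: heading 150 -> 90
]
Final: pos=(9,6), heading=90, 6 segment(s) drawn

Start position: (9, 6)
Final position: (9, 6)
Distance = 0; < 1e-6 -> CLOSED

Answer: yes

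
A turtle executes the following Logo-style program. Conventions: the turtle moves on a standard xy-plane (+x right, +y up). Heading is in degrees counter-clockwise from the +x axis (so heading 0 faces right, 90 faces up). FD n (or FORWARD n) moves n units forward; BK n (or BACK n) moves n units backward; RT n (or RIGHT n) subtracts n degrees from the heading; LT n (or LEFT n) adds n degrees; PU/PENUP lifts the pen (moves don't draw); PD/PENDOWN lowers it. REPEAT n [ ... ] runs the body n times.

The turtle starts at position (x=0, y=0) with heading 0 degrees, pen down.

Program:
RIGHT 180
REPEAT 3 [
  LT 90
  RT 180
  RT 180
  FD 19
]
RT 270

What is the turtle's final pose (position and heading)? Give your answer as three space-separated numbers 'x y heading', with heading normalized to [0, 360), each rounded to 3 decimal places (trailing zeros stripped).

Answer: 19 0 180

Derivation:
Executing turtle program step by step:
Start: pos=(0,0), heading=0, pen down
RT 180: heading 0 -> 180
REPEAT 3 [
  -- iteration 1/3 --
  LT 90: heading 180 -> 270
  RT 180: heading 270 -> 90
  RT 180: heading 90 -> 270
  FD 19: (0,0) -> (0,-19) [heading=270, draw]
  -- iteration 2/3 --
  LT 90: heading 270 -> 0
  RT 180: heading 0 -> 180
  RT 180: heading 180 -> 0
  FD 19: (0,-19) -> (19,-19) [heading=0, draw]
  -- iteration 3/3 --
  LT 90: heading 0 -> 90
  RT 180: heading 90 -> 270
  RT 180: heading 270 -> 90
  FD 19: (19,-19) -> (19,0) [heading=90, draw]
]
RT 270: heading 90 -> 180
Final: pos=(19,0), heading=180, 3 segment(s) drawn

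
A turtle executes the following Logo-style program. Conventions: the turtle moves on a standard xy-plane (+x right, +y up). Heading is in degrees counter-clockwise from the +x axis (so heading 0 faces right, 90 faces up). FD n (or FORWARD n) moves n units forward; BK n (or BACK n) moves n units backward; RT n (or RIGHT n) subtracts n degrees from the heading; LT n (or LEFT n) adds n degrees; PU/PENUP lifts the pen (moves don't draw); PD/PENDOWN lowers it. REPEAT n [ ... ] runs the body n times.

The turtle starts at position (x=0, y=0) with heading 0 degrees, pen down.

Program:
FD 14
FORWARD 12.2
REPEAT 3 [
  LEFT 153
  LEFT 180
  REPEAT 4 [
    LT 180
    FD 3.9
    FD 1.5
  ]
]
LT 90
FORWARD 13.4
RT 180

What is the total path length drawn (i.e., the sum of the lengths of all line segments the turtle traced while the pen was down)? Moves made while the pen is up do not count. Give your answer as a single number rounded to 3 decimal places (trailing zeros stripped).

Executing turtle program step by step:
Start: pos=(0,0), heading=0, pen down
FD 14: (0,0) -> (14,0) [heading=0, draw]
FD 12.2: (14,0) -> (26.2,0) [heading=0, draw]
REPEAT 3 [
  -- iteration 1/3 --
  LT 153: heading 0 -> 153
  LT 180: heading 153 -> 333
  REPEAT 4 [
    -- iteration 1/4 --
    LT 180: heading 333 -> 153
    FD 3.9: (26.2,0) -> (22.725,1.771) [heading=153, draw]
    FD 1.5: (22.725,1.771) -> (21.389,2.452) [heading=153, draw]
    -- iteration 2/4 --
    LT 180: heading 153 -> 333
    FD 3.9: (21.389,2.452) -> (24.863,0.681) [heading=333, draw]
    FD 1.5: (24.863,0.681) -> (26.2,0) [heading=333, draw]
    -- iteration 3/4 --
    LT 180: heading 333 -> 153
    FD 3.9: (26.2,0) -> (22.725,1.771) [heading=153, draw]
    FD 1.5: (22.725,1.771) -> (21.389,2.452) [heading=153, draw]
    -- iteration 4/4 --
    LT 180: heading 153 -> 333
    FD 3.9: (21.389,2.452) -> (24.863,0.681) [heading=333, draw]
    FD 1.5: (24.863,0.681) -> (26.2,0) [heading=333, draw]
  ]
  -- iteration 2/3 --
  LT 153: heading 333 -> 126
  LT 180: heading 126 -> 306
  REPEAT 4 [
    -- iteration 1/4 --
    LT 180: heading 306 -> 126
    FD 3.9: (26.2,0) -> (23.908,3.155) [heading=126, draw]
    FD 1.5: (23.908,3.155) -> (23.026,4.369) [heading=126, draw]
    -- iteration 2/4 --
    LT 180: heading 126 -> 306
    FD 3.9: (23.026,4.369) -> (25.318,1.214) [heading=306, draw]
    FD 1.5: (25.318,1.214) -> (26.2,0) [heading=306, draw]
    -- iteration 3/4 --
    LT 180: heading 306 -> 126
    FD 3.9: (26.2,0) -> (23.908,3.155) [heading=126, draw]
    FD 1.5: (23.908,3.155) -> (23.026,4.369) [heading=126, draw]
    -- iteration 4/4 --
    LT 180: heading 126 -> 306
    FD 3.9: (23.026,4.369) -> (25.318,1.214) [heading=306, draw]
    FD 1.5: (25.318,1.214) -> (26.2,0) [heading=306, draw]
  ]
  -- iteration 3/3 --
  LT 153: heading 306 -> 99
  LT 180: heading 99 -> 279
  REPEAT 4 [
    -- iteration 1/4 --
    LT 180: heading 279 -> 99
    FD 3.9: (26.2,0) -> (25.59,3.852) [heading=99, draw]
    FD 1.5: (25.59,3.852) -> (25.355,5.334) [heading=99, draw]
    -- iteration 2/4 --
    LT 180: heading 99 -> 279
    FD 3.9: (25.355,5.334) -> (25.965,1.482) [heading=279, draw]
    FD 1.5: (25.965,1.482) -> (26.2,0) [heading=279, draw]
    -- iteration 3/4 --
    LT 180: heading 279 -> 99
    FD 3.9: (26.2,0) -> (25.59,3.852) [heading=99, draw]
    FD 1.5: (25.59,3.852) -> (25.355,5.334) [heading=99, draw]
    -- iteration 4/4 --
    LT 180: heading 99 -> 279
    FD 3.9: (25.355,5.334) -> (25.965,1.482) [heading=279, draw]
    FD 1.5: (25.965,1.482) -> (26.2,0) [heading=279, draw]
  ]
]
LT 90: heading 279 -> 9
FD 13.4: (26.2,0) -> (39.435,2.096) [heading=9, draw]
RT 180: heading 9 -> 189
Final: pos=(39.435,2.096), heading=189, 27 segment(s) drawn

Segment lengths:
  seg 1: (0,0) -> (14,0), length = 14
  seg 2: (14,0) -> (26.2,0), length = 12.2
  seg 3: (26.2,0) -> (22.725,1.771), length = 3.9
  seg 4: (22.725,1.771) -> (21.389,2.452), length = 1.5
  seg 5: (21.389,2.452) -> (24.863,0.681), length = 3.9
  seg 6: (24.863,0.681) -> (26.2,0), length = 1.5
  seg 7: (26.2,0) -> (22.725,1.771), length = 3.9
  seg 8: (22.725,1.771) -> (21.389,2.452), length = 1.5
  seg 9: (21.389,2.452) -> (24.863,0.681), length = 3.9
  seg 10: (24.863,0.681) -> (26.2,0), length = 1.5
  seg 11: (26.2,0) -> (23.908,3.155), length = 3.9
  seg 12: (23.908,3.155) -> (23.026,4.369), length = 1.5
  seg 13: (23.026,4.369) -> (25.318,1.214), length = 3.9
  seg 14: (25.318,1.214) -> (26.2,0), length = 1.5
  seg 15: (26.2,0) -> (23.908,3.155), length = 3.9
  seg 16: (23.908,3.155) -> (23.026,4.369), length = 1.5
  seg 17: (23.026,4.369) -> (25.318,1.214), length = 3.9
  seg 18: (25.318,1.214) -> (26.2,0), length = 1.5
  seg 19: (26.2,0) -> (25.59,3.852), length = 3.9
  seg 20: (25.59,3.852) -> (25.355,5.334), length = 1.5
  seg 21: (25.355,5.334) -> (25.965,1.482), length = 3.9
  seg 22: (25.965,1.482) -> (26.2,0), length = 1.5
  seg 23: (26.2,0) -> (25.59,3.852), length = 3.9
  seg 24: (25.59,3.852) -> (25.355,5.334), length = 1.5
  seg 25: (25.355,5.334) -> (25.965,1.482), length = 3.9
  seg 26: (25.965,1.482) -> (26.2,0), length = 1.5
  seg 27: (26.2,0) -> (39.435,2.096), length = 13.4
Total = 104.4

Answer: 104.4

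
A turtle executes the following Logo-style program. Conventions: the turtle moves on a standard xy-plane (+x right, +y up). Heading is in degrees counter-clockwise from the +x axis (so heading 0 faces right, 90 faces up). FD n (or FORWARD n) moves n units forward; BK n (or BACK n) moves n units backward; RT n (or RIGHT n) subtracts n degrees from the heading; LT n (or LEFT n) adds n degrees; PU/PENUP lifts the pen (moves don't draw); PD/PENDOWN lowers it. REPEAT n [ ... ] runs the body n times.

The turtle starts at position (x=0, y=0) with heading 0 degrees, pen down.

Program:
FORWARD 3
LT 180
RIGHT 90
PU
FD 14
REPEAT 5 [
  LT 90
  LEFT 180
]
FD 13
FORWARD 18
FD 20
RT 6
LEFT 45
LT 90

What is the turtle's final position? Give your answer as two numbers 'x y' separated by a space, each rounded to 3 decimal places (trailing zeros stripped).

Executing turtle program step by step:
Start: pos=(0,0), heading=0, pen down
FD 3: (0,0) -> (3,0) [heading=0, draw]
LT 180: heading 0 -> 180
RT 90: heading 180 -> 90
PU: pen up
FD 14: (3,0) -> (3,14) [heading=90, move]
REPEAT 5 [
  -- iteration 1/5 --
  LT 90: heading 90 -> 180
  LT 180: heading 180 -> 0
  -- iteration 2/5 --
  LT 90: heading 0 -> 90
  LT 180: heading 90 -> 270
  -- iteration 3/5 --
  LT 90: heading 270 -> 0
  LT 180: heading 0 -> 180
  -- iteration 4/5 --
  LT 90: heading 180 -> 270
  LT 180: heading 270 -> 90
  -- iteration 5/5 --
  LT 90: heading 90 -> 180
  LT 180: heading 180 -> 0
]
FD 13: (3,14) -> (16,14) [heading=0, move]
FD 18: (16,14) -> (34,14) [heading=0, move]
FD 20: (34,14) -> (54,14) [heading=0, move]
RT 6: heading 0 -> 354
LT 45: heading 354 -> 39
LT 90: heading 39 -> 129
Final: pos=(54,14), heading=129, 1 segment(s) drawn

Answer: 54 14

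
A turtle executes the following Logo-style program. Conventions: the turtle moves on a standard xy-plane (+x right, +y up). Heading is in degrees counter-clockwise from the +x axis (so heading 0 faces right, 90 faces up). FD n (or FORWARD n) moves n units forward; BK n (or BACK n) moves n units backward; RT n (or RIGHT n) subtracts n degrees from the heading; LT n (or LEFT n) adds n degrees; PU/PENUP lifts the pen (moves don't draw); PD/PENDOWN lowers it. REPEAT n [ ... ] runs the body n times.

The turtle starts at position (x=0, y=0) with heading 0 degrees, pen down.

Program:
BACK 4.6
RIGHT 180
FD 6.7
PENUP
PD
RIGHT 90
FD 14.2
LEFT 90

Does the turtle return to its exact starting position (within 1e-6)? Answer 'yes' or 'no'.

Executing turtle program step by step:
Start: pos=(0,0), heading=0, pen down
BK 4.6: (0,0) -> (-4.6,0) [heading=0, draw]
RT 180: heading 0 -> 180
FD 6.7: (-4.6,0) -> (-11.3,0) [heading=180, draw]
PU: pen up
PD: pen down
RT 90: heading 180 -> 90
FD 14.2: (-11.3,0) -> (-11.3,14.2) [heading=90, draw]
LT 90: heading 90 -> 180
Final: pos=(-11.3,14.2), heading=180, 3 segment(s) drawn

Start position: (0, 0)
Final position: (-11.3, 14.2)
Distance = 18.147; >= 1e-6 -> NOT closed

Answer: no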